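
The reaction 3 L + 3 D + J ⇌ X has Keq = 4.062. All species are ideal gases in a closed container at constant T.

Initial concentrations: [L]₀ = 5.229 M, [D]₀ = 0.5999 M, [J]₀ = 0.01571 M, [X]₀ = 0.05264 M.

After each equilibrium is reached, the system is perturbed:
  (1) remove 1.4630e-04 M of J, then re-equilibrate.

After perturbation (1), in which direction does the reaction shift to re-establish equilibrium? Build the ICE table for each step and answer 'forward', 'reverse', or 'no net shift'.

Direction: reverse

Q₀ = 0.1086 vs Keq = 4.062 ⇒ Q<K, forward
Step 1:
                  L         D         J         X
  I           5.229    0.5999   0.01571   0.05264
  C        -0.04503  -0.04503  -0.01501   0.01501
  E           5.184    0.5549 6.9979e-04   0.06765
  solve Keq expr → x = 0.01501; check Q = 4.062
Then remove 1.4630e-04 M of J.
Step 2:
                  L         D         J         X
  I           5.184    0.5549 5.5349e-04   0.06765
  C       4.2909e-04 4.2909e-04 1.4303e-04 -1.4303e-04
  E           5.184    0.5553 6.9652e-04   0.06751
  solve Keq expr → x = -1.4303e-04; check Q = 4.062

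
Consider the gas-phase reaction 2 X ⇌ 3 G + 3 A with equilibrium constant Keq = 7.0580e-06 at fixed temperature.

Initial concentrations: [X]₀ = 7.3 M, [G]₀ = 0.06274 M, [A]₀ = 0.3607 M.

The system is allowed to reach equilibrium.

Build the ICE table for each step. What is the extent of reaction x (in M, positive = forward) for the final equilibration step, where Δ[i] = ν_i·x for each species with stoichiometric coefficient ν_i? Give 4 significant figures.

Q₀ = 2.1748e-07 vs Keq = 7.0580e-06 ⇒ Q<K, forward
Step 1:
                   X          G          A
  init           7.3    0.06274     0.3607
  Δ         -0.06321    0.09481    0.09481
  eq           7.237     0.1576     0.4555
  solve Keq expr → x = 0.0316; check Q = 7.0580e-06

x = 0.0316 M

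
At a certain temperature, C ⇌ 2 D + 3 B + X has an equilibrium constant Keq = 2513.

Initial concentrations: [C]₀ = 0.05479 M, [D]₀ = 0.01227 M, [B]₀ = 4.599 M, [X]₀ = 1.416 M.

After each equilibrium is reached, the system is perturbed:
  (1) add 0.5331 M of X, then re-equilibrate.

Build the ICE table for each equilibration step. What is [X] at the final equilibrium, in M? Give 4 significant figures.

[X]_eq = 2.003 M

Q₀ = 0.3785 vs Keq = 2513 ⇒ Q<K, forward
Step 1:
                  C         D         B         X
  init      0.05479   0.01227     4.599     1.416
  Δ        -0.05388    0.1078    0.1616   0.05388
  eq      9.0924e-04      0.12     4.761      1.47
  solve Keq expr → x = 0.05388; check Q = 2513
Then add 0.5331 M of X.
Step 2:
                  C         D         B         X
  init    9.0924e-04      0.12     4.761     2.003
  Δ       3.1583e-04 -6.3167e-04 -9.4750e-04 -3.1583e-04
  eq       0.001225    0.1194      4.76     2.003
  solve Keq expr → x = -3.1583e-04; check Q = 2513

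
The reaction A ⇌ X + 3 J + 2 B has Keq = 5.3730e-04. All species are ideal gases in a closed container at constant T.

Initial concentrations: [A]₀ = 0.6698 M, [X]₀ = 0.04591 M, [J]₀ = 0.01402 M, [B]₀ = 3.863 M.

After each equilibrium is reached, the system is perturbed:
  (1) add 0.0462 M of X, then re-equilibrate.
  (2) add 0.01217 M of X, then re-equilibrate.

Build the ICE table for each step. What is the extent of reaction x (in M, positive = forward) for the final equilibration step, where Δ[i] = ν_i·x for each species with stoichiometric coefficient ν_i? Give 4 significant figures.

x = -6.5641e-04 M

Q₀ = 2.8187e-06 vs Keq = 5.3730e-04 ⇒ Q<K, forward
Step 1:
                  A         X         J         B
  Initial    0.6698   0.04591   0.01402     3.863
  Change   -0.01892   0.01892   0.05675   0.03784
  Equil      0.6509   0.06483   0.07077     3.901
  solve Keq expr → x = 0.01892; check Q = 5.3730e-04
Then add 0.0462 M of X.
Step 2:
                  A         X         J         B
  Initial    0.6509     0.111   0.07077     3.901
  Change   0.003595 -0.003595  -0.01078 -0.007189
  Equil      0.6545    0.1074   0.05999     3.894
  solve Keq expr → x = -0.003595; check Q = 5.3730e-04
Then add 0.01217 M of X.
Step 3:
                  A         X         J         B
  Initial    0.6545    0.1196   0.05999     3.894
  Change  6.5641e-04 -6.5641e-04 -0.001969 -0.001313
  Equil      0.6551    0.1189   0.05802     3.892
  solve Keq expr → x = -6.5641e-04; check Q = 5.3730e-04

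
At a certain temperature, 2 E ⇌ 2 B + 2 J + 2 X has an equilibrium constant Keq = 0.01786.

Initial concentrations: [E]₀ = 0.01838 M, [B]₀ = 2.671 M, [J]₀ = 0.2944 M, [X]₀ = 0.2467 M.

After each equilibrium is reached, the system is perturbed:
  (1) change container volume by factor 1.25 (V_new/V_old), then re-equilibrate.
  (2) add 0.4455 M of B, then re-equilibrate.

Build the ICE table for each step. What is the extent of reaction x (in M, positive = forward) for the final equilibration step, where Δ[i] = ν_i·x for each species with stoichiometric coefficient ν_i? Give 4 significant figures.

Q₀ = 111.4 vs Keq = 0.01786 ⇒ Q>K, reverse
Step 1:
                  E         B         J         X
  I         0.01838     2.671    0.2944    0.2467
  C           0.168    -0.168    -0.168    -0.168
  E          0.1864     2.503    0.1264   0.07871
  solve Keq expr → x = -0.08399; check Q = 0.01786
Then change container volume by factor 1.25 (V_new/V_old).
Step 2:
                  E         B         J         X
  I          0.1491     2.002    0.1011   0.06297
  C        -0.01435   0.01435   0.01435   0.01435
  E          0.1347     2.017    0.1155   0.07732
  solve Keq expr → x = 0.007174; check Q = 0.01786
Then add 0.4455 M of B.
Step 3:
                  E         B         J         X
  I          0.1347     2.462    0.1155   0.07732
  C        0.006633 -0.006633 -0.006633 -0.006633
  E          0.1414     2.456    0.1088   0.07069
  solve Keq expr → x = -0.003316; check Q = 0.01786

x = -0.003316 M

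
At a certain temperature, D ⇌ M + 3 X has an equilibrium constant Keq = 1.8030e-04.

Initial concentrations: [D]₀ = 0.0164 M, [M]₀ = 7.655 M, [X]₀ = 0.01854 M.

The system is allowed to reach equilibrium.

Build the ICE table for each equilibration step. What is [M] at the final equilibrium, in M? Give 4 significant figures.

Q₀ = 0.002975 vs Keq = 1.8030e-04 ⇒ Q>K, reverse
Step 1:
                  D         M         X
  init       0.0164     7.655   0.01854
  Δ        0.003587 -0.003587  -0.01076
  eq        0.01999     7.651   0.00778
  solve Keq expr → x = -0.003587; check Q = 1.8030e-04

[M]_eq = 7.651 M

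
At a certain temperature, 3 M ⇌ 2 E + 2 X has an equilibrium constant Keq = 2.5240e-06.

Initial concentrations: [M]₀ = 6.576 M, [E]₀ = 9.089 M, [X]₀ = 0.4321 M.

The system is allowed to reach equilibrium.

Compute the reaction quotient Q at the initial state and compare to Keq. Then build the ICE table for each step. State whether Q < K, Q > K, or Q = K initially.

Q₀ = 0.05424; Q > K (proceeds reverse)

Q₀ = 0.05424 vs Keq = 2.5240e-06 ⇒ Q>K, reverse
Step 1:
                  M         E         X
  init        6.576     9.089    0.4321
  Δ          0.6428   -0.4285   -0.4285
  eq          7.219      8.66  0.003558
  solve Keq expr → x = -0.2143; check Q = 2.5240e-06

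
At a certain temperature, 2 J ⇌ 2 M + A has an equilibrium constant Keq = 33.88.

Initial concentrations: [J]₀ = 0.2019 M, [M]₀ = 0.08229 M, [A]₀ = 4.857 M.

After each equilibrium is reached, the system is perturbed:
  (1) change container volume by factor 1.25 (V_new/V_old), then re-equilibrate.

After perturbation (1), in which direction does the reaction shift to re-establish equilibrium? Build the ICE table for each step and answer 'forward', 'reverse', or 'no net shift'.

Q₀ = 0.8068 vs Keq = 33.88 ⇒ Q<K, forward
Step 1:
                   J          M          A
  Initial     0.2019    0.08229      4.857
  Change     -0.1235     0.1235    0.06175
  Equil      0.07841     0.2058      4.919
  solve Keq expr → x = 0.06175; check Q = 33.88
Then change container volume by factor 1.25 (V_new/V_old).
Step 2:
                   J          M          A
  Initial    0.06273     0.1646      3.935
  Change   -0.004926   0.004926   0.002463
  Equil       0.0578     0.1696      3.937
  solve Keq expr → x = 0.002463; check Q = 33.88

Direction: forward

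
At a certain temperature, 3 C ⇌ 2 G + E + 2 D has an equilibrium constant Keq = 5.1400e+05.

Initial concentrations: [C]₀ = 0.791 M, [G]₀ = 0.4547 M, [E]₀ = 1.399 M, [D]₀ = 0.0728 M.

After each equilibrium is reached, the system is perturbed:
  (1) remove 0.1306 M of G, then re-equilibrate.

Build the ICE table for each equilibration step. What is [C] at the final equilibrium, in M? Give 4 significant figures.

Q₀ = 0.003097 vs Keq = 5.1400e+05 ⇒ Q<K, forward
Step 1:
                    C           G           E           D
  I             0.791      0.4547       1.399      0.0728
  C           -0.7807      0.5205      0.2602      0.5205
  E           0.01026      0.9752       1.659      0.5933
  solve Keq expr → x = 0.2602; check Q = 5.1400e+05
Then remove 0.1306 M of G.
Step 2:
                    C           G           E           D
  I           0.01026      0.8446       1.659      0.5933
  C       -9.2636e-04  6.1757e-04  3.0879e-04  6.1757e-04
  E          0.009335      0.8452        1.66      0.5939
  solve Keq expr → x = 3.0879e-04; check Q = 5.1400e+05

[C]_eq = 0.009335 M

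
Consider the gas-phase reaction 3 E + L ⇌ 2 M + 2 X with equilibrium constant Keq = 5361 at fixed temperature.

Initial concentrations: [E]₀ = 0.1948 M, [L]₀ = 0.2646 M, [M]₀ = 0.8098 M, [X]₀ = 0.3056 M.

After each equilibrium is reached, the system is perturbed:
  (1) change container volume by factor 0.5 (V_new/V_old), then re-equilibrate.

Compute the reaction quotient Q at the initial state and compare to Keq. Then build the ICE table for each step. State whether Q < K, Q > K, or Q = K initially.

Q₀ = 31.31; Q < K (proceeds forward)

Q₀ = 31.31 vs Keq = 5361 ⇒ Q<K, forward
Step 1:
                    E           L           M           X
  I            0.1948      0.2646      0.8098      0.3056
  C           -0.1461     -0.0487      0.0974      0.0974
  E            0.0487      0.2159      0.9072       0.403
  solve Keq expr → x = 0.0487; check Q = 5361
Then change container volume by factor 0.5 (V_new/V_old).
Step 2:
                    E           L           M           X
  I            0.0974      0.4318       1.814       0.806
  C                 0           0           0           0
  E            0.0974      0.4318       1.814       0.806
  solve Keq expr → x = 0; check Q = 5361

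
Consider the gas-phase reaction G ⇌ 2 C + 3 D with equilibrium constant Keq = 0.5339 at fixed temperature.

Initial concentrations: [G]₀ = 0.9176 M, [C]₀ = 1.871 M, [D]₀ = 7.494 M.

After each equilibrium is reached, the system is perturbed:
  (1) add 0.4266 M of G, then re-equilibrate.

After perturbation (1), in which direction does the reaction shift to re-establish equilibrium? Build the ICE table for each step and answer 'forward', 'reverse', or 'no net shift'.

Direction: forward

Q₀ = 1606 vs Keq = 0.5339 ⇒ Q>K, reverse
Step 1:
                  G         C         D
  init       0.9176     1.871     7.494
  Δ          0.8892    -1.778    -2.668
  eq          1.807   0.09263     4.826
  solve Keq expr → x = -0.8892; check Q = 0.5339
Then add 0.4266 M of G.
Step 2:
                  G         C         D
  init        2.233   0.09263     4.826
  Δ       -0.004888  0.009776   0.01466
  eq          2.228    0.1024     4.841
  solve Keq expr → x = 0.004888; check Q = 0.5339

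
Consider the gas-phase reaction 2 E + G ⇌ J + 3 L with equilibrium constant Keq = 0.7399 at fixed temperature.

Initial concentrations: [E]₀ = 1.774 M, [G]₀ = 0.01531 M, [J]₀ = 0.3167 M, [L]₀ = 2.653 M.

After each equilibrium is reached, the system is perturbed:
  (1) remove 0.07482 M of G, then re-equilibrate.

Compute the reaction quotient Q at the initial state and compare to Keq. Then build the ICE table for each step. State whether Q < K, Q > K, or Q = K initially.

Q₀ = 122.7; Q > K (proceeds reverse)

Q₀ = 122.7 vs Keq = 0.7399 ⇒ Q>K, reverse
Step 1:
                    E           G           J           L
  init          1.774     0.01531      0.3167       2.653
  Δ            0.4295      0.2147     -0.2147     -0.6442
  eq            2.203      0.2301       0.102       2.009
  solve Keq expr → x = -0.2147; check Q = 0.7399
Then remove 0.07482 M of G.
Step 2:
                    E           G           J           L
  init          2.203      0.1552       0.102       2.009
  Δ           0.03394     0.01697    -0.01697    -0.05091
  eq            2.237      0.1722     0.08499       1.958
  solve Keq expr → x = -0.01697; check Q = 0.7399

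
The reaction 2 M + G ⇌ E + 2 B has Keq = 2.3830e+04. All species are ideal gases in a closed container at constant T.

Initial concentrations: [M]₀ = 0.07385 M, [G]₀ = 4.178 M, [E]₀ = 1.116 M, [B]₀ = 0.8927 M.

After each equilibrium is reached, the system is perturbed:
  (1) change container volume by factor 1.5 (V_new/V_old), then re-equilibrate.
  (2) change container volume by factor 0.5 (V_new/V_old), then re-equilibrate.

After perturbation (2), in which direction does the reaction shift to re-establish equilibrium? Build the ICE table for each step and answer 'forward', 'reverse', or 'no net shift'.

Direction: no net shift

Q₀ = 39.03 vs Keq = 2.3830e+04 ⇒ Q<K, forward
Step 1:
                    M           G           E           B
  I           0.07385       4.178       1.116      0.8927
  C          -0.07056    -0.03528     0.03528     0.07056
  E          0.003289       4.143       1.151      0.9633
  solve Keq expr → x = 0.03528; check Q = 2.3830e+04
Then change container volume by factor 1.5 (V_new/V_old).
Step 2:
                    M           G           E           B
  I          0.002193       2.762      0.7675      0.6422
  C                 0           0           0           0
  E          0.002193       2.762      0.7675      0.6422
  solve Keq expr → x = 0; check Q = 2.3830e+04
Then change container volume by factor 0.5 (V_new/V_old).
Step 3:
                    M           G           E           B
  I          0.004386       5.524       1.535       1.284
  C                 0           0           0           0
  E          0.004386       5.524       1.535       1.284
  solve Keq expr → x = 0; check Q = 2.3830e+04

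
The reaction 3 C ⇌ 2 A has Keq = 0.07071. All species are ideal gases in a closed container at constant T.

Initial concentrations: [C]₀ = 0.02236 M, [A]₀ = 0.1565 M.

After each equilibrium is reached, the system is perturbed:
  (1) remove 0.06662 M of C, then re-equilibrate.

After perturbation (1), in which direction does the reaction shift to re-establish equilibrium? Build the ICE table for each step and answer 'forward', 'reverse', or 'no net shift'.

Q₀ = 2191 vs Keq = 0.07071 ⇒ Q>K, reverse
Step 1:
                  C         A
  I         0.02236    0.1565
  C          0.1945   -0.1297
  E          0.2168   0.02685
  solve Keq expr → x = -0.06483; check Q = 0.07071
Then remove 0.06662 M of C.
Step 2:
                  C         A
  I          0.1502   0.02685
  C         0.01378 -0.009189
  E           0.164   0.01766
  solve Keq expr → x = -0.004595; check Q = 0.07071

Direction: reverse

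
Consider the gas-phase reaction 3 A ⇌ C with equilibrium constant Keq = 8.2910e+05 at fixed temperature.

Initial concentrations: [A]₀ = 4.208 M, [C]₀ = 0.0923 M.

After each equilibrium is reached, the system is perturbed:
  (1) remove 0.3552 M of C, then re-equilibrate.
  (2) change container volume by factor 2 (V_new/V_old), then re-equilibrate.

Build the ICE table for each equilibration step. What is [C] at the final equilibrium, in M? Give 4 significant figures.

Q₀ = 0.001239 vs Keq = 8.2910e+05 ⇒ Q<K, forward
Step 1:
                    A           C
  I             4.208      0.0923
  C            -4.196       1.399
  E           0.01216       1.491
  solve Keq expr → x = 1.399; check Q = 8.2910e+05
Then remove 0.3552 M of C.
Step 2:
                    A           C
  I           0.01216       1.136
  C         -0.001053  3.5112e-04
  E           0.01111       1.136
  solve Keq expr → x = 3.5112e-04; check Q = 8.2910e+05
Then change container volume by factor 2 (V_new/V_old).
Step 3:
                    A           C
  I          0.005554       0.568
  C          0.003257   -0.001086
  E           0.00881      0.5669
  solve Keq expr → x = -0.001086; check Q = 8.2910e+05

[C]_eq = 0.5669 M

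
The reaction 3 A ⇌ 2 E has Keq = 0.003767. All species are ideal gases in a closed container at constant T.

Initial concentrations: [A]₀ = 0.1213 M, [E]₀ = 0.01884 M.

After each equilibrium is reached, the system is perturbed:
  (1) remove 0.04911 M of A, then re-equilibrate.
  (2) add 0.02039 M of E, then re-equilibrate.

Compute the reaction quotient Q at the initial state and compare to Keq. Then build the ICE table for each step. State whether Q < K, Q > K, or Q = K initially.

Q₀ = 0.1989 vs Keq = 0.003767 ⇒ Q>K, reverse
Step 1:
                    A           E
  Initial      0.1213     0.01884
  Change       0.0232    -0.01547
  Equil        0.1445    0.003371
  solve Keq expr → x = -0.007734; check Q = 0.003767
Then remove 0.04911 M of A.
Step 2:
                    A           E
  Initial     0.09539    0.003371
  Change     0.002248   -0.001499
  Equil       0.09764    0.001873
  solve Keq expr → x = -7.4941e-04; check Q = 0.003767
Then add 0.02039 M of E.
Step 3:
                    A           E
  Initial     0.09764     0.02226
  Change      0.02923    -0.01949
  Equil        0.1269    0.002774
  solve Keq expr → x = -0.009744; check Q = 0.003767

Q₀ = 0.1989; Q > K (proceeds reverse)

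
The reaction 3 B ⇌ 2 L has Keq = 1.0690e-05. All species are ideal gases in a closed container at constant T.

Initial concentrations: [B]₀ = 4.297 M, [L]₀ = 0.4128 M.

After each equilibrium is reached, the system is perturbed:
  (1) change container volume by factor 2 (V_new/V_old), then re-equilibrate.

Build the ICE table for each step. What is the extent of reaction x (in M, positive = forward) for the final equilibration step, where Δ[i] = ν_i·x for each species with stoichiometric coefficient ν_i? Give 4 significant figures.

x = -0.002539 M

Q₀ = 0.002148 vs Keq = 1.0690e-05 ⇒ Q>K, reverse
Step 1:
                    B           L
  init          4.297      0.4128
  Δ            0.5666     -0.3777
  eq            4.864     0.03507
  solve Keq expr → x = -0.1889; check Q = 1.0690e-05
Then change container volume by factor 2 (V_new/V_old).
Step 2:
                    B           L
  init          2.432     0.01753
  Δ          0.007616   -0.005077
  eq            2.439     0.01246
  solve Keq expr → x = -0.002539; check Q = 1.0690e-05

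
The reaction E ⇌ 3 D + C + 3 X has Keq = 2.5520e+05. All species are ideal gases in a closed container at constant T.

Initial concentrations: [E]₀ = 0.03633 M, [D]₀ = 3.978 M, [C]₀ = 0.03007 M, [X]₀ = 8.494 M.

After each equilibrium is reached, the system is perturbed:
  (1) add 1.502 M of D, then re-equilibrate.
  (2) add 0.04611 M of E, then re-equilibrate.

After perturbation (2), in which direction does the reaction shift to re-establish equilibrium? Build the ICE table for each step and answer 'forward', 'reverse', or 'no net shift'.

Q₀ = 3.1930e+04 vs Keq = 2.5520e+05 ⇒ Q<K, forward
Step 1:
                   E          D          C          X
  Initial    0.03633      3.978    0.03007      8.494
  Change    -0.02692    0.08075    0.02692    0.08075
  Equil     0.009413      4.059    0.05699      8.575
  solve Keq expr → x = 0.02692; check Q = 2.5520e+05
Then add 1.502 M of D.
Step 2:
                   E          D          C          X
  Initial   0.009413      5.561    0.05699      8.575
  Change     0.01001   -0.03004   -0.01001   -0.03004
  Equil      0.01943      5.531    0.04697      8.545
  solve Keq expr → x = -0.01001; check Q = 2.5520e+05
Then add 0.04611 M of E.
Step 3:
                   E          D          C          X
  Initial    0.06554      5.531    0.04697      8.545
  Change    -0.03069    0.09206    0.03069    0.09206
  Equil      0.03485      5.623    0.07766      8.637
  solve Keq expr → x = 0.03069; check Q = 2.5520e+05

Direction: forward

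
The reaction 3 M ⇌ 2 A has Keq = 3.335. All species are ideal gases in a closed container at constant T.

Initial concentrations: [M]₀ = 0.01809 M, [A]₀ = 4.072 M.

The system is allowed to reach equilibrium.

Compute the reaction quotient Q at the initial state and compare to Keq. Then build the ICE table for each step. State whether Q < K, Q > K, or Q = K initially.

Q₀ = 2.8009e+06 vs Keq = 3.335 ⇒ Q>K, reverse
Step 1:
                   M          A
  I          0.01809      4.072
  C            1.414    -0.9426
  E            1.432      3.129
  solve Keq expr → x = -0.4713; check Q = 3.335

Q₀ = 2.8009e+06; Q > K (proceeds reverse)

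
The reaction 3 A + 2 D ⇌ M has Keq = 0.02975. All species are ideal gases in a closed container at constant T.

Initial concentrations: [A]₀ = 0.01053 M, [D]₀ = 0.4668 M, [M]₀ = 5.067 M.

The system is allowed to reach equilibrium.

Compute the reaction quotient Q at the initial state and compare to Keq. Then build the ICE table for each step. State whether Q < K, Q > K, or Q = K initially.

Q₀ = 1.9916e+07; Q > K (proceeds reverse)

Q₀ = 1.9916e+07 vs Keq = 0.02975 ⇒ Q>K, reverse
Step 1:
                    A           D           M
  init        0.01053      0.4668       5.067
  Δ             2.882       1.921     -0.9607
  eq            2.893       2.388       4.106
  solve Keq expr → x = -0.9607; check Q = 0.02975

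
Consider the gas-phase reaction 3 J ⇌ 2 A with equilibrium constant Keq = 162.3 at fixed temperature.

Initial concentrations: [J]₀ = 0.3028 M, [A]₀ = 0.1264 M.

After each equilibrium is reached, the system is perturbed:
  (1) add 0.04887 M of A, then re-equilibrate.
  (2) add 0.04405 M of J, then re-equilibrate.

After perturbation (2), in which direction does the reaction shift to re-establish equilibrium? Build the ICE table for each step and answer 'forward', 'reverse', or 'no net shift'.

Direction: forward

Q₀ = 0.5755 vs Keq = 162.3 ⇒ Q<K, forward
Step 1:
                    J           A
  I            0.3028      0.1264
  C            -0.225        0.15
  E           0.07779      0.2764
  solve Keq expr → x = 0.075; check Q = 162.3
Then add 0.04887 M of A.
Step 2:
                    J           A
  I           0.07779      0.3253
  C          0.007971   -0.005314
  E           0.08576        0.32
  solve Keq expr → x = -0.002657; check Q = 162.3
Then add 0.04405 M of J.
Step 3:
                    J           A
  I            0.1298        0.32
  C          -0.03942     0.02628
  E            0.0904      0.3462
  solve Keq expr → x = 0.01314; check Q = 162.3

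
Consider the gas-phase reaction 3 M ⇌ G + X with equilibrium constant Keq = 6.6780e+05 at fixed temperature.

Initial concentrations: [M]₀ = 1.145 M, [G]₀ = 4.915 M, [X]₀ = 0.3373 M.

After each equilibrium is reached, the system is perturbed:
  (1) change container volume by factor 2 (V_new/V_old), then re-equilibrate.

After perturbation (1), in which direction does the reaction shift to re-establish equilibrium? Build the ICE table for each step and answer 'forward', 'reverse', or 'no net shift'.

Q₀ = 1.104 vs Keq = 6.6780e+05 ⇒ Q<K, forward
Step 1:
                    M           G           X
  Initial       1.145       4.915      0.3373
  Change       -1.127      0.3757      0.3757
  Equil       0.01781       5.291       0.713
  solve Keq expr → x = 0.3757; check Q = 6.6780e+05
Then change container volume by factor 2 (V_new/V_old).
Step 2:
                    M           G           X
  Initial    0.008905       2.645      0.3565
  Change     0.002305 -7.6847e-04 -7.6847e-04
  Equil       0.01121       2.645      0.3557
  solve Keq expr → x = -7.6847e-04; check Q = 6.6780e+05

Direction: reverse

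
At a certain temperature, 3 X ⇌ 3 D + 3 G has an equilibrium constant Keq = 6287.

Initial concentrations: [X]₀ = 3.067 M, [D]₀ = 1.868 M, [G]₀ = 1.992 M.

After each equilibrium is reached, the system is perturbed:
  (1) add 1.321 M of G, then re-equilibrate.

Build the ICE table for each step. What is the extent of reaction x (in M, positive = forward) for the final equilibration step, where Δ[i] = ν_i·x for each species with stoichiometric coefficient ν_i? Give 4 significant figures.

x = -0.06389 M

Q₀ = 1.786 vs Keq = 6287 ⇒ Q<K, forward
Step 1:
                   X          D          G
  Initial      3.067      1.868      1.992
  Change      -2.161      2.161      2.161
  Equil       0.9064      4.029      4.153
  solve Keq expr → x = 0.7202; check Q = 6287
Then add 1.321 M of G.
Step 2:
                   X          D          G
  Initial     0.9064      4.029      5.474
  Change      0.1917    -0.1917    -0.1917
  Equil        1.098      3.837      5.282
  solve Keq expr → x = -0.06389; check Q = 6287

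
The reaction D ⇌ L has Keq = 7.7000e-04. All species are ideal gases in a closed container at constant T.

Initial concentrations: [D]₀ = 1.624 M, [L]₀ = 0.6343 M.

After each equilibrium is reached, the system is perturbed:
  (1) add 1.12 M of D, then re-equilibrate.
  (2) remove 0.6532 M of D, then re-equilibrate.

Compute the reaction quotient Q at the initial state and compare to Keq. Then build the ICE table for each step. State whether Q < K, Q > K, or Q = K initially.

Q₀ = 0.3906 vs Keq = 7.7000e-04 ⇒ Q>K, reverse
Step 1:
                  D         L
  Initial     1.624    0.6343
  Change     0.6326   -0.6326
  Equil       2.257  0.001738
  solve Keq expr → x = -0.6326; check Q = 7.7000e-04
Then add 1.12 M of D.
Step 2:
                  D         L
  Initial     3.377  0.001738
  Change  -8.6174e-04 8.6174e-04
  Equil       3.376  0.002599
  solve Keq expr → x = 8.6174e-04; check Q = 7.7000e-04
Then remove 0.6532 M of D.
Step 3:
                  D         L
  Initial     2.723  0.002599
  Change  5.0258e-04 -5.0258e-04
  Equil       2.723  0.002097
  solve Keq expr → x = -5.0258e-04; check Q = 7.7000e-04

Q₀ = 0.3906; Q > K (proceeds reverse)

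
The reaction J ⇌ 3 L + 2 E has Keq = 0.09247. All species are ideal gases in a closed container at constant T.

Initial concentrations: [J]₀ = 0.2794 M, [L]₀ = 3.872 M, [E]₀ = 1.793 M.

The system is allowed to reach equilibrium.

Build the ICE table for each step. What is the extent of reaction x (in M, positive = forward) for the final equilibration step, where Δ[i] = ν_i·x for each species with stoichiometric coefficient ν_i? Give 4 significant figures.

x = -0.8061 M

Q₀ = 667.9 vs Keq = 0.09247 ⇒ Q>K, reverse
Step 1:
                    J           L           E
  Initial      0.2794       3.872       1.793
  Change       0.8061      -2.418      -1.612
  Equil         1.086       1.454      0.1808
  solve Keq expr → x = -0.8061; check Q = 0.09247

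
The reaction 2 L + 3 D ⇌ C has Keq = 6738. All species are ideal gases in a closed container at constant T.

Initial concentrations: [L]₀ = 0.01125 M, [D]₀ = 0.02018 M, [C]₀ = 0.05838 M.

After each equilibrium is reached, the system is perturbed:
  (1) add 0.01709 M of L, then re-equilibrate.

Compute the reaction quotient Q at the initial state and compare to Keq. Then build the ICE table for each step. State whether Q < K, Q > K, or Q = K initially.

Q₀ = 5.6130e+07 vs Keq = 6738 ⇒ Q>K, reverse
Step 1:
                    L           D           C
  Initial     0.01125     0.02018     0.05838
  Change       0.0546      0.0819     -0.0273
  Equil       0.06585      0.1021     0.03108
  solve Keq expr → x = -0.0273; check Q = 6738
Then add 0.01709 M of L.
Step 2:
                    L           D           C
  Initial     0.08294      0.1021     0.03108
  Change    -0.005349   -0.008024    0.002675
  Equil       0.07759     0.09406     0.03375
  solve Keq expr → x = 0.002675; check Q = 6738

Q₀ = 5.6130e+07; Q > K (proceeds reverse)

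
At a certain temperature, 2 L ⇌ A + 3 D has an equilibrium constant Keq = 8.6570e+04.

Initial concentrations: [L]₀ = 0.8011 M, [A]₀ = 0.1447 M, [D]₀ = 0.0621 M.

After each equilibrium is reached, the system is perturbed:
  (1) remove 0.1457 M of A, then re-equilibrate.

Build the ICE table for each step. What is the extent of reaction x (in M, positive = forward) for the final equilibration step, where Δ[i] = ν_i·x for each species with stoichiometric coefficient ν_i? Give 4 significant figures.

x = 2.5367e-04 M

Q₀ = 5.3997e-05 vs Keq = 8.6570e+04 ⇒ Q<K, forward
Step 1:
                   L          A          D
  init        0.8011     0.1447     0.0621
  Δ          -0.7976     0.3988      1.196
  eq        0.003537     0.5435      1.258
  solve Keq expr → x = 0.3988; check Q = 8.6570e+04
Then remove 0.1457 M of A.
Step 2:
                   L          A          D
  init      0.003537     0.3978      1.258
  Δ       -5.0735e-04 2.5367e-04 7.6102e-04
  eq         0.00303      0.398      1.259
  solve Keq expr → x = 2.5367e-04; check Q = 8.6570e+04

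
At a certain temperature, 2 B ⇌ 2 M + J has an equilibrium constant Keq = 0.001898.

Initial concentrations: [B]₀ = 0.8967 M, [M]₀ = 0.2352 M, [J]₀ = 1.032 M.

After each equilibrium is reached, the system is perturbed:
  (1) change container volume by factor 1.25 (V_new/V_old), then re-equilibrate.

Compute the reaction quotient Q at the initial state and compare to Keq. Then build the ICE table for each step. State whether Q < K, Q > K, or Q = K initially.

Q₀ = 0.071 vs Keq = 0.001898 ⇒ Q>K, reverse
Step 1:
                    B           M           J
  I            0.8967      0.2352       1.032
  C            0.1865     -0.1865    -0.09325
  E             1.083     0.04871      0.9388
  solve Keq expr → x = -0.09325; check Q = 0.001898
Then change container volume by factor 1.25 (V_new/V_old).
Step 2:
                    B           M           J
  I            0.8666     0.03896       0.751
  C          -0.00432     0.00432     0.00216
  E            0.8622     0.04328      0.7532
  solve Keq expr → x = 0.00216; check Q = 0.001898

Q₀ = 0.071; Q > K (proceeds reverse)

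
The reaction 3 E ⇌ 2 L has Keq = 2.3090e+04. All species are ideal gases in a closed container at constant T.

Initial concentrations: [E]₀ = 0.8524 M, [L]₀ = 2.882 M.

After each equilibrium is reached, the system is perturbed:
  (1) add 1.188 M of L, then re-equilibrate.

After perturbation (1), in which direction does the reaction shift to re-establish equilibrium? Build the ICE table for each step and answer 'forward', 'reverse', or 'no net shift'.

Q₀ = 13.41 vs Keq = 2.3090e+04 ⇒ Q<K, forward
Step 1:
                  E         L
  init       0.8524     2.882
  Δ          -0.773    0.5154
  eq        0.07936     3.397
  solve Keq expr → x = 0.2577; check Q = 2.3090e+04
Then add 1.188 M of L.
Step 2:
                  E         L
  init      0.07936     4.585
  Δ          0.0174   -0.0116
  eq        0.09676     4.574
  solve Keq expr → x = -0.0058; check Q = 2.3090e+04

Direction: reverse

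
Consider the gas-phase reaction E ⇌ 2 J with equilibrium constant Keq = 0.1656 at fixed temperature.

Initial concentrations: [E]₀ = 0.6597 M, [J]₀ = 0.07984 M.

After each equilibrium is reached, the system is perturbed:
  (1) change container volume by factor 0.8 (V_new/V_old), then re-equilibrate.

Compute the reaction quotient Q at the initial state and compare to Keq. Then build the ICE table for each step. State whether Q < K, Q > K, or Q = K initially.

Q₀ = 0.009663 vs Keq = 0.1656 ⇒ Q<K, forward
Step 1:
                   E          J
  I           0.6597    0.07984
  C          -0.1108     0.2216
  E           0.5489     0.3015
  solve Keq expr → x = 0.1108; check Q = 0.1656
Then change container volume by factor 0.8 (V_new/V_old).
Step 2:
                   E          J
  I           0.6861     0.3769
  C          0.01773   -0.03546
  E           0.7038     0.3414
  solve Keq expr → x = -0.01773; check Q = 0.1656

Q₀ = 0.009663; Q < K (proceeds forward)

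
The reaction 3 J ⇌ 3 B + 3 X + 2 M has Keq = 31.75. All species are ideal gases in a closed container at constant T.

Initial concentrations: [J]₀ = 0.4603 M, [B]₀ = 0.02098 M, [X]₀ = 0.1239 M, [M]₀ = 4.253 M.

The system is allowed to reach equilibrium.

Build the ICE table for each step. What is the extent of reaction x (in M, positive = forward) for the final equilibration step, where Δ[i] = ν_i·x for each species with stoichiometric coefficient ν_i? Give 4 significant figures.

Q₀ = 3.2576e-06 vs Keq = 31.75 ⇒ Q<K, forward
Step 1:
                   J          B          X          M
  init        0.4603    0.02098     0.1239      4.253
  Δ          -0.3263     0.3263     0.3263     0.2175
  eq           0.134     0.3473     0.4502      4.471
  solve Keq expr → x = 0.1088; check Q = 31.75

x = 0.1088 M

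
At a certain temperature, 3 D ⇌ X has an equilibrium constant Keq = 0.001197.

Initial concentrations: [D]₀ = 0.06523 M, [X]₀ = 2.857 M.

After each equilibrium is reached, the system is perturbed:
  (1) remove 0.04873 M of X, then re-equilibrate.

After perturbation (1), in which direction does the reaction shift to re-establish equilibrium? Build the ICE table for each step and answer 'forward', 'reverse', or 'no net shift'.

Q₀ = 1.0294e+04 vs Keq = 0.001197 ⇒ Q>K, reverse
Step 1:
                  D         X
  Initial   0.06523     2.857
  Change      7.196    -2.399
  Equil       7.261    0.4583
  solve Keq expr → x = -2.399; check Q = 0.001197
Then remove 0.04873 M of X.
Step 2:
                  D         X
  Initial     7.261    0.4096
  Change   -0.09367   0.03122
  Equil       7.168    0.4408
  solve Keq expr → x = 0.03122; check Q = 0.001197

Direction: forward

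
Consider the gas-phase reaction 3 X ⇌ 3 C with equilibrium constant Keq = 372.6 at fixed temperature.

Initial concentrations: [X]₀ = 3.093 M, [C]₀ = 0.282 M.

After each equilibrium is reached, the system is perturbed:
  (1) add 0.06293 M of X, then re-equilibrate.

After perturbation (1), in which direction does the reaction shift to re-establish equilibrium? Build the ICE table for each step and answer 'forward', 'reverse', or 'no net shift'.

Q₀ = 7.5789e-04 vs Keq = 372.6 ⇒ Q<K, forward
Step 1:
                    X           C
  init          3.093       0.282
  Δ            -2.681       2.681
  eq           0.4118       2.963
  solve Keq expr → x = 0.8937; check Q = 372.6
Then add 0.06293 M of X.
Step 2:
                    X           C
  init         0.4747       2.963
  Δ          -0.05525     0.05525
  eq           0.4195       3.018
  solve Keq expr → x = 0.01842; check Q = 372.6

Direction: forward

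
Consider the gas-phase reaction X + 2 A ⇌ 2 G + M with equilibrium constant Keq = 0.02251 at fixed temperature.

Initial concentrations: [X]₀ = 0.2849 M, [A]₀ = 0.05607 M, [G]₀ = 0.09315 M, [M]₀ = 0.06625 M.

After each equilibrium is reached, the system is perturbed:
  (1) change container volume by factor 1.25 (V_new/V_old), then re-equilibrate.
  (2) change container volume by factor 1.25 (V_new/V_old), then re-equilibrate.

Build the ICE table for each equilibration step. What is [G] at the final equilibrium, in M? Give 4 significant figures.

Q₀ = 0.6418 vs Keq = 0.02251 ⇒ Q>K, reverse
Step 1:
                    X           A           G           M
  Initial      0.2849     0.05607     0.09315     0.06625
  Change      0.02486     0.04973    -0.04973    -0.02486
  Equil        0.3098      0.1058     0.04342     0.04139
  solve Keq expr → x = -0.02486; check Q = 0.02251
Then change container volume by factor 1.25 (V_new/V_old).
Step 2:
                    X           A           G           M
  Initial      0.2478     0.08464     0.03474     0.03311
  Change            0           0           0           0
  Equil        0.2478     0.08464     0.03474     0.03311
  solve Keq expr → x = 0; check Q = 0.02251
Then change container volume by factor 1.25 (V_new/V_old).
Step 3:
                    X           A           G           M
  Initial      0.1982     0.06771     0.02779     0.02649
  Change            0           0           0           0
  Equil        0.1982     0.06771     0.02779     0.02649
  solve Keq expr → x = 0; check Q = 0.02251

[G]_eq = 0.02779 M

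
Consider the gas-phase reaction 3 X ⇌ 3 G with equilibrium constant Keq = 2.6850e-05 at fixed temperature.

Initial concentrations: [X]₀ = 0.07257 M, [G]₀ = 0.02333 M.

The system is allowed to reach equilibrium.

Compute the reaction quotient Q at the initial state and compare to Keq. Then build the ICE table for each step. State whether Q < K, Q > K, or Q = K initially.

Q₀ = 0.03323 vs Keq = 2.6850e-05 ⇒ Q>K, reverse
Step 1:
                    X           G
  init        0.07257     0.02333
  Δ           0.02054    -0.02054
  eq          0.09311    0.002788
  solve Keq expr → x = -0.006847; check Q = 2.6850e-05

Q₀ = 0.03323; Q > K (proceeds reverse)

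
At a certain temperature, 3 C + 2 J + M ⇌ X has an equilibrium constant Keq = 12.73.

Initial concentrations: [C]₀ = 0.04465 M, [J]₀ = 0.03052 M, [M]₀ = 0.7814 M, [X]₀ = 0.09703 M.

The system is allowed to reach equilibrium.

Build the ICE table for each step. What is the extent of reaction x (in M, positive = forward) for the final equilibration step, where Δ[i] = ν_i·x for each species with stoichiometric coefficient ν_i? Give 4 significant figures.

x = -0.08506 M

Q₀ = 1.4976e+06 vs Keq = 12.73 ⇒ Q>K, reverse
Step 1:
                    C           J           M           X
  Initial     0.04465     0.03052      0.7814     0.09703
  Change       0.2552      0.1701     0.08506    -0.08506
  Equil        0.2998      0.2006      0.8665     0.01197
  solve Keq expr → x = -0.08506; check Q = 12.73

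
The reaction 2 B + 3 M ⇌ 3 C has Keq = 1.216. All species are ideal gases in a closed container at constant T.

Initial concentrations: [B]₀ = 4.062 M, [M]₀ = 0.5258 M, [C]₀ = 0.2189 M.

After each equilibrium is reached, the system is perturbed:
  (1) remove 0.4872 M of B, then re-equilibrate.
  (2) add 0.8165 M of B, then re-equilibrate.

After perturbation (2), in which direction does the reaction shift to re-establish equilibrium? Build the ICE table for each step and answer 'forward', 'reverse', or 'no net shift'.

Direction: forward

Q₀ = 0.004373 vs Keq = 1.216 ⇒ Q<K, forward
Step 1:
                   B          M          C
  init         4.062     0.5258     0.2189
  Δ          -0.2134    -0.3202     0.3202
  eq           3.849     0.2056     0.5391
  solve Keq expr → x = 0.1067; check Q = 1.216
Then remove 0.4872 M of B.
Step 2:
                   B          M          C
  init         3.361     0.2056     0.5391
  Δ          0.00895    0.01343   -0.01343
  eq            3.37     0.2191     0.5256
  solve Keq expr → x = -0.004475; check Q = 1.216
Then add 0.8165 M of B.
Step 3:
                   B          M          C
  init         4.187     0.2191     0.5256
  Δ         -0.01423   -0.02135    0.02135
  eq           4.173     0.1977      0.547
  solve Keq expr → x = 0.007117; check Q = 1.216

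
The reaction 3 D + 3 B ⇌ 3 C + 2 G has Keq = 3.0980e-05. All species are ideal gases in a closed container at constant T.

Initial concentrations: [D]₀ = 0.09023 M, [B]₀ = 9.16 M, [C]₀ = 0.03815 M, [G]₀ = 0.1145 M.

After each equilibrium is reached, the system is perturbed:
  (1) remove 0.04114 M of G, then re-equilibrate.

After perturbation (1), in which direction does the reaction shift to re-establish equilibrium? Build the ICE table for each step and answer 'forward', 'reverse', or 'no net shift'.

Direction: forward

Q₀ = 1.2893e-06 vs Keq = 3.0980e-05 ⇒ Q<K, forward
Step 1:
                   D          B          C          G
  I          0.09023       9.16    0.03815     0.1145
  C         -0.02898   -0.02898    0.02898    0.01932
  E          0.06125      9.131    0.06713     0.1338
  solve Keq expr → x = 0.009661; check Q = 3.0980e-05
Then remove 0.04114 M of G.
Step 2:
                   D          B          C          G
  I          0.06125      9.131    0.06713    0.09268
  C        -0.006749  -0.006749   0.006749   0.004499
  E           0.0545      9.124    0.07388    0.09718
  solve Keq expr → x = 0.00225; check Q = 3.0980e-05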